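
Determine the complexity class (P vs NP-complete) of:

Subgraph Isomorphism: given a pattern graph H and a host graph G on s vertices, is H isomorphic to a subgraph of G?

This problem is NP-complete: generalizes Clique and Hamiltonian Path (pattern size is part of the input).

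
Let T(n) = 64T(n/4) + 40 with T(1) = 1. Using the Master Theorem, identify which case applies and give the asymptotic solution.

a=64, b=4, f(n)=40.
log_4(64) = 3 > 0.
Since f(n) = O(n^0) is polynomially smaller than n^3, Case 1 applies.
T(n) = Theta(n^3).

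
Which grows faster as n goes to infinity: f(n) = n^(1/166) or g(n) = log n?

f(n) = n^(1/166) grows faster: any positive power of n dominates log n.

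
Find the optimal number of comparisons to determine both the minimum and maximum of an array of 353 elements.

Naive approach: 704 comparisons (352 for max + 352 for min).
Optimal: Compare elements in pairs first (floor(n/2) = 176 comparisons), then find max among winners and min among losers (176 comparisons each).
Total: ceil(3n/2) - 2 = 528 comparisons. An adversary argument shows this is also a lower bound.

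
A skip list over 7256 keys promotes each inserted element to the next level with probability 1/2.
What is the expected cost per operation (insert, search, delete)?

Expected number of levels is O(log_2(7256)) = O(log n). A search visits O(1) expected nodes per level over O(log n) levels. Insert/delete are a search plus O(1) pointer updates per level. Expected O(log n) per operation.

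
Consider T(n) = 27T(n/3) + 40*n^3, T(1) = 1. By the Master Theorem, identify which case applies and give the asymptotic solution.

a=27, b=3, f(n)=40*n^3.
log_3(27) = 3, so n^(log_b(a)) = n^3.
f(n) = Theta(n^3), so Case 2 applies.
T(n) = Theta(n^3 log n).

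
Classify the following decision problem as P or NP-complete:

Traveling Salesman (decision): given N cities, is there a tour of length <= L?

This problem is NP-complete: reduces from Hamiltonian Cycle.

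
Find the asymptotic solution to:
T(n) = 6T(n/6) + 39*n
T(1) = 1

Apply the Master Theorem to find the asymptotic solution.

a=6, b=6, f(n)=39*n. log_6(6) = 1. Case 2: T(n) = O(n log n).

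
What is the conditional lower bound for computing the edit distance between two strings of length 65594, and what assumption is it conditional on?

Under SETH (the Strong Exponential Time Hypothesis), edit distance on length-65594 strings cannot be computed in O(n^(2-epsilon)) time for any epsilon > 0 (Backurs-Indyk). The reduction is from CNF-SAT via the orthogonal vectors problem.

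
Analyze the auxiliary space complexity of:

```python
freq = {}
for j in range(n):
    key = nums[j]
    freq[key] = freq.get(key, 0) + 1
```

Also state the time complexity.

Space complexity: O(n).
Auxiliary storage grows linearly with the input size n in the worst case.
Time complexity: O(n).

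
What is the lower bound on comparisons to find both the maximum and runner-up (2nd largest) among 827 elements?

Lower bound: finding the max needs 827-1 comparisons. By an adversary weight-doubling argument, the maximum element must personally win at least ceil(log_2(827)) = 10 comparisons in any correct algorithm. The 2nd largest is among those 10 direct losers, and distinguishing it requires 10-1 more comparisons. Total >= 827-1 + 10-1 = 835. A balanced tournament achieves this bound exactly.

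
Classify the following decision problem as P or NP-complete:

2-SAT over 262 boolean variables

This problem is in P: 2-SAT is solvable in linear time via implication-graph SCCs.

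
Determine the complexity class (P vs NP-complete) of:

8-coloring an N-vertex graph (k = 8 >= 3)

This problem is NP-complete: graph k-coloring for k>=3 is NP-complete by reduction from 3-SAT.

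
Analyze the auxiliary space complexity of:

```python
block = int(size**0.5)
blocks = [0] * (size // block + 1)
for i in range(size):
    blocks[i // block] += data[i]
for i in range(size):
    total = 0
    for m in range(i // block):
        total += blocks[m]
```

Space complexity: O(sqrt(n)).
Storage scales with sqrt(n).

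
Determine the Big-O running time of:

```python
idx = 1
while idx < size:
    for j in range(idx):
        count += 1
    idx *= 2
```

Time complexity: O(n).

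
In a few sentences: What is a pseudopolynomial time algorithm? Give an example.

A pseudopolynomial algorithm runs in time polynomial in the numeric value of the input, but exponential in the input length. The dynamic programming solution for Subset Sum runs in O(n*W) where W is the target sum. This is pseudopolynomial because W can be exponential in the number of bits to represent it.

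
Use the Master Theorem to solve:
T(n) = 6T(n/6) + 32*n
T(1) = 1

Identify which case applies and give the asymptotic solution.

a=6, b=6, f(n)=32*n.
log_6(6) = 1, so n^(log_b(a)) = n.
f(n) = Theta(n), so Case 2 applies.
T(n) = Theta(n log n).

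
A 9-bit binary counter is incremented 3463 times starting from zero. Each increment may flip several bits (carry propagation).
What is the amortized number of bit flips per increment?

Bit i flips on every 2^i-th increment, so over 3463 increments bit i flips floor(3463/2^i) times. Summing over i: total flips < 2 * 3463. Amortized: < 2 = O(1) per increment.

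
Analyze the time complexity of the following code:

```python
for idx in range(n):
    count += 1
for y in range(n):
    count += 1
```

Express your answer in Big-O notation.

Time complexity: O(n).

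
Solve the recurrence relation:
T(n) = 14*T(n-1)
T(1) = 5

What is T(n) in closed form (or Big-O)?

Each step multiplies by 14. T(n) = T(1)*14^(n-1) = 5*14^(n-1).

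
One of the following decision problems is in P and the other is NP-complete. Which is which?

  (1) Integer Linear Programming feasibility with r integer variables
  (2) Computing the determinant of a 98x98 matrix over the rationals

(1) is NP-complete: ILP feasibility is NP-complete (LP relaxation is in P).
(2) is P: Gaussian elimination runs in O(n^3).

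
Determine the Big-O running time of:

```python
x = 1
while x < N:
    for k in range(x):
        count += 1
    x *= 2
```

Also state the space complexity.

Time complexity: O(n).
Space complexity: O(1).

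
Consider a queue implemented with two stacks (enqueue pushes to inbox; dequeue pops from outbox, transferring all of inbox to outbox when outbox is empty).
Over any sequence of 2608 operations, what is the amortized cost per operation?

Each element is pushed to inbox once, popped once, pushed to outbox once, and popped once: 4 unit operations over its lifetime. Over 2608 operations the total work is O(2608). Amortized O(1) per enqueue/dequeue.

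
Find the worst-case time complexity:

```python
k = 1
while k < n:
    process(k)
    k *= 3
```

Time complexity: O(log n).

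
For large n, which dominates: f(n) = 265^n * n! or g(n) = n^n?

f(n) = 265^n * n! grows faster: by Stirling n! ~ sqrt(2 pi n)(n/e)^n, so 265^n n! / n^n ~ (265/e)^n sqrt(2 pi n) -> infinity since 265/e > 1.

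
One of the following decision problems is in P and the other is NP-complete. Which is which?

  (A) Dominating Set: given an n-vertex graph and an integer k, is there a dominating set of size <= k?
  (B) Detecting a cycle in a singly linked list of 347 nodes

(A) is NP-complete: reduces from Set Cover (with k part of the input).
(B) is P: Floyd's tortoise-and-hare runs in O(n) time, O(1) space.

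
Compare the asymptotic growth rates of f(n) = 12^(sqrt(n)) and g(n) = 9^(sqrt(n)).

f(n) = 12^(sqrt(n)) grows faster: ratio is (12/9)^(sqrt(n)) -> infinity since 12/9 > 1.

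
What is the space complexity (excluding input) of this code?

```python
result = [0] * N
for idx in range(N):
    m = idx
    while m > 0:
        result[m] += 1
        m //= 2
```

Space complexity: O(n).
Auxiliary storage grows linearly with the input size n in the worst case.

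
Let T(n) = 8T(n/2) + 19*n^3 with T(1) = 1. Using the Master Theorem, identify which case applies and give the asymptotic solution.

a=8, b=2, f(n)=19*n^3.
log_2(8) = 3, so n^(log_b(a)) = n^3.
f(n) = Theta(n^3), so Case 2 applies.
T(n) = Theta(n^3 log n).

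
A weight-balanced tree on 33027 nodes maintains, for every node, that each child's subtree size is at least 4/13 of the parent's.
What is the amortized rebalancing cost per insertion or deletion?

With balance ratio 4/13, tree height is O(log_{13/4}(33027)) = O(log n). A rebalance at a node of size s costs O(s) but requires Omega(s) updates in that subtree to retrigger. Summed over the O(log n) ancestors of the touched leaf, amortized rebalancing is O(log n).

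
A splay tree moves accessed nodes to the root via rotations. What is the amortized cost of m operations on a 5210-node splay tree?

Using a potential function Phi = sum of log(size of subtree) for each node, each splay operation has amortized cost O(log n) where n = 5210. Bad individual operations (O(n)) are offset by decreased potential.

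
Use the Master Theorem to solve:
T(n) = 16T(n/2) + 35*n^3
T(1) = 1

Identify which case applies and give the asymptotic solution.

a=16, b=2, f(n)=35*n^3.
log_2(16) = 4 > 3.
Since f(n) = O(n^3) is polynomially smaller than n^4, Case 1 applies.
T(n) = Theta(n^4).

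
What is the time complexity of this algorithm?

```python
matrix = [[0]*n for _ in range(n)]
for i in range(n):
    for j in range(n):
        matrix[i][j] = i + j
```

Time complexity: O(n^2).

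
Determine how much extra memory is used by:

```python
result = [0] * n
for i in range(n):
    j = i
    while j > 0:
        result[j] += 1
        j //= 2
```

Space complexity: O(n).
Auxiliary storage grows linearly with the input size n in the worst case.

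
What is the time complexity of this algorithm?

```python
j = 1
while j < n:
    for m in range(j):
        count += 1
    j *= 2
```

Time complexity: O(n).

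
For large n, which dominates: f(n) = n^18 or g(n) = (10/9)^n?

g(n) = (10/9)^n grows faster: (10/9)^n is exponential with base 10/9 > 1, dominating every polynomial.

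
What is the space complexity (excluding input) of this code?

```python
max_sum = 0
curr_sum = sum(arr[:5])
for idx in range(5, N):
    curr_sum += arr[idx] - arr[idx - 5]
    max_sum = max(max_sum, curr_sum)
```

Space complexity: O(1).
Only a constant amount of auxiliary storage is used; nothing grows with n.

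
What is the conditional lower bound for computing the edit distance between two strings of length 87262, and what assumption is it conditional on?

Under SETH (the Strong Exponential Time Hypothesis), edit distance on length-87262 strings cannot be computed in O(n^(2-epsilon)) time for any epsilon > 0 (Backurs-Indyk). The reduction is from CNF-SAT via the orthogonal vectors problem.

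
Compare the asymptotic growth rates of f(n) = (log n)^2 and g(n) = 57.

f(n) = (log n)^2 grows faster: any unbounded function dominates a constant.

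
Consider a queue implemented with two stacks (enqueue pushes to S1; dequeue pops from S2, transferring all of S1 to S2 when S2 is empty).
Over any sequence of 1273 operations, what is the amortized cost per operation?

Each element is pushed to S1 once, popped once, pushed to S2 once, and popped once: 4 unit operations over its lifetime. Over 1273 operations the total work is O(1273). Amortized O(1) per enqueue/dequeue.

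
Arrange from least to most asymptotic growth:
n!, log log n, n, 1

Ordered by growth rate: 1 < log log n < n < n!.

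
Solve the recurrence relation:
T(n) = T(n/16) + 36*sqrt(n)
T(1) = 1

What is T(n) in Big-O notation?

Each level contributes sqrt(n/16^k). Geometric series with ratio 1/sqrt(16) < 1 sums to O(sqrt(n)).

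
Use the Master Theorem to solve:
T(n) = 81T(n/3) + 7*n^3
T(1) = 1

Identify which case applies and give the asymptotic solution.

a=81, b=3, f(n)=7*n^3.
log_3(81) = 4 > 3.
Since f(n) = O(n^3) is polynomially smaller than n^4, Case 1 applies.
T(n) = Theta(n^4).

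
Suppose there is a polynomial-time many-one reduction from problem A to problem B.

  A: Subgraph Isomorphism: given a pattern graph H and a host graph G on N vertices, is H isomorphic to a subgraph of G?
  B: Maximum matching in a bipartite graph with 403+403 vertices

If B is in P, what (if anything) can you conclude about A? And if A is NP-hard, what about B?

A poly-time reduction A <=_p B means any A-instance can be transformed to a B-instance in poly time.
If B is in P: compose the reduction with B's poly-time algorithm to solve A in poly time, so A is in P.
If A is NP-hard: every NP problem reduces to A, which reduces to B; composing reductions, every NP problem reduces to B, so B is NP-hard.
(Here in fact A is NP-complete and B is in P, so no such reduction is known -- its existence would imply P = NP; the analysis concerns only what the assumed reduction would or would not let you conclude.)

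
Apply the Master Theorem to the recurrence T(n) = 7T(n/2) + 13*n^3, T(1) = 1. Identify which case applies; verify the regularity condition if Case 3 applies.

a=7, b=2, f(n)=13*n^3.
log_2(7) = 2.807 < 3.
f(n) = Omega(n^(2.807+epsilon)) for some epsilon > 0, so Case 3 is the candidate.
Regularity: a*f(n/b) = 7*13*(n/2)^3 = (7/8)*13*n^3 <= c*f(n) with c = 7/8 < 1. Satisfied.
Case 3: T(n) = Theta(n^3).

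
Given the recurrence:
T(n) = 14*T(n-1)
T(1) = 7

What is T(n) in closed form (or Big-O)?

Each step multiplies by 14. T(n) = T(1)*14^(n-1) = 7*14^(n-1).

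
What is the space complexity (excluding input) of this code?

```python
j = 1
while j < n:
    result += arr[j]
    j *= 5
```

Space complexity: O(1).
Only a constant amount of auxiliary storage is used; nothing grows with n.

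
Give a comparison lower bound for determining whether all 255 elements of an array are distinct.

In the algebraic decision-tree model, the YES region for element distinctness on 255 elements has 255! connected components (one per ordering). Ben-Or's theorem then gives a lower bound of Omega(log(n!)) = Omega(n log n).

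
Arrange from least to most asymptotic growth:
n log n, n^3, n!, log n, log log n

Ordered by growth rate: log log n < log n < n log n < n^3 < n!.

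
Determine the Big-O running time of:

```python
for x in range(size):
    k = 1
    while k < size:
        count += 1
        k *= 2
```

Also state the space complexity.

Time complexity: O(n log n).
Space complexity: O(1).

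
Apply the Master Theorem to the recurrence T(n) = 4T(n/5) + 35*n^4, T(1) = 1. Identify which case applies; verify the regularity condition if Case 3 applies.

a=4, b=5, f(n)=35*n^4.
log_5(4) = 0.8614 < 4.
f(n) = Omega(n^(0.8614+epsilon)) for some epsilon > 0, so Case 3 is the candidate.
Regularity: a*f(n/b) = 4*35*(n/5)^4 = (4/625)*35*n^4 <= c*f(n) with c = 4/625 < 1. Satisfied.
Case 3: T(n) = Theta(n^4).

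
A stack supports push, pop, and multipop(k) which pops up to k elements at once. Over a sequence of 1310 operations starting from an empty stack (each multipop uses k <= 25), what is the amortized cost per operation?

Each element is pushed exactly once and popped at most once (whether by pop or as part of a multipop). So the total number of individual pops over the whole sequence is at most the number of pushes, which is at most 1310. Total work <= 2 * 1310, hence O(1) amortized per operation.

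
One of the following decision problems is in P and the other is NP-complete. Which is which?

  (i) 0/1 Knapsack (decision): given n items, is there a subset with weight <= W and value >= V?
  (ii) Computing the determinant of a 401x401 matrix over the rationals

(i) is NP-complete: reduces from Subset Sum.
(ii) is P: Gaussian elimination runs in O(n^3).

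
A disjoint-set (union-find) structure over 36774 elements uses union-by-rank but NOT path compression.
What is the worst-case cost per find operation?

Union-by-rank alone keeps every tree's height <= log_2(36774) ~= 15.2. Each find traverses from a node to its root, costing O(height) = O(log n). Without path compression this bound is tight.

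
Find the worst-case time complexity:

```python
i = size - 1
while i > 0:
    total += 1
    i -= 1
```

Time complexity: O(n).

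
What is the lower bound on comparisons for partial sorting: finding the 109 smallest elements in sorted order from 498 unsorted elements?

Finding 109 smallest of 498 in sorted order: Omega(498) to identify the 109 smallest, plus Omega(109 log 109) to sort them. Total: Omega(n + k log k).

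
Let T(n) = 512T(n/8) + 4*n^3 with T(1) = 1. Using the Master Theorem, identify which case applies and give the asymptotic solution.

a=512, b=8, f(n)=4*n^3.
log_8(512) = 3, so n^(log_b(a)) = n^3.
f(n) = Theta(n^3), so Case 2 applies.
T(n) = Theta(n^3 log n).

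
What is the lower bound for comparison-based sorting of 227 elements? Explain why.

A comparison-based sorting algorithm corresponds to a decision tree. With 227! possible permutations, the tree has 227! leaves. The height is at least log_2(227!) = Omega(n log n) by Stirling's approximation.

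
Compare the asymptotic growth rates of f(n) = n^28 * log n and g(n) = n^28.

f(n) = n^28 * log n grows faster: extra log n factor -> infinity.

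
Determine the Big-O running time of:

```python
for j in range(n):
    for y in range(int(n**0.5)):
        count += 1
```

Time complexity: O(n * sqrt(n)).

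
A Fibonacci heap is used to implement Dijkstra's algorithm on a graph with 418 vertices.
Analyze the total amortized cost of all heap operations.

Dijkstra performs 418 insert, 418 extract-min, and at most E decrease-key operations. With Fibonacci heap: insert O(1) amortized, extract-min O(log n) amortized, decrease-key O(1) amortized. Total with n = 418: O(n * 1 + n * log n + E * 1) = O(n log n + E).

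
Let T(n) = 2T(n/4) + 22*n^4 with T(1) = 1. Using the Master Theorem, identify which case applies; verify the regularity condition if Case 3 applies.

a=2, b=4, f(n)=22*n^4.
log_4(2) = 0.5 < 4.
f(n) = Omega(n^(0.5+epsilon)) for some epsilon > 0, so Case 3 is the candidate.
Regularity: a*f(n/b) = 2*22*(n/4)^4 = (2/256)*22*n^4 <= c*f(n) with c = 2/256 < 1. Satisfied.
Case 3: T(n) = Theta(n^4).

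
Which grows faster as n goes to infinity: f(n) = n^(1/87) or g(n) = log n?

f(n) = n^(1/87) grows faster: any positive power of n dominates log n.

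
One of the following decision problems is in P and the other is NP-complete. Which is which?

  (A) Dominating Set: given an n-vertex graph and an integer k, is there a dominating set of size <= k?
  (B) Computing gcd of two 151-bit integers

(A) is NP-complete: reduces from Set Cover (with k part of the input).
(B) is P: the Euclidean algorithm runs in polynomial time in the bit-length.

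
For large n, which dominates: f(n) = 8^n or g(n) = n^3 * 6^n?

f(n) = 8^n grows faster: 8^n / (n^3 6^n) = (8/6)^n / n^3 -> infinity since 8/6 > 1.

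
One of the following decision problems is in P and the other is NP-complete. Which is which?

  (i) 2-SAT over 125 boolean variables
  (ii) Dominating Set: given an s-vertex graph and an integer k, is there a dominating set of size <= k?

(i) is P: 2-SAT is solvable in linear time via implication-graph SCCs.
(ii) is NP-complete: reduces from Set Cover (with k part of the input).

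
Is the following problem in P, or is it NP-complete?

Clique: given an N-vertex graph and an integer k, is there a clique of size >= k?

This problem is NP-complete: complement of Independent Set / Vertex Cover (with k part of the input).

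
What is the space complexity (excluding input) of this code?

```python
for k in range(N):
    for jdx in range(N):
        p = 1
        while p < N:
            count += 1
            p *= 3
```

Space complexity: O(1).
Only a constant amount of auxiliary storage is used; nothing grows with n.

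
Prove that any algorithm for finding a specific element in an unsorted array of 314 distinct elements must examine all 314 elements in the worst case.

Adversary argument: if the algorithm examines fewer than 314 elements, the adversary places the target in an unexamined position. The algorithm cannot distinguish 'not present' from 'in unexamined position'.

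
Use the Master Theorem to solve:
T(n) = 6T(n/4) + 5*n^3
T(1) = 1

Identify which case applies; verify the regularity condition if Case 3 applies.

a=6, b=4, f(n)=5*n^3.
log_4(6) = 1.292 < 3.
f(n) = Omega(n^(1.292+epsilon)) for some epsilon > 0, so Case 3 is the candidate.
Regularity: a*f(n/b) = 6*5*(n/4)^3 = (6/64)*5*n^3 <= c*f(n) with c = 6/64 < 1. Satisfied.
Case 3: T(n) = Theta(n^3).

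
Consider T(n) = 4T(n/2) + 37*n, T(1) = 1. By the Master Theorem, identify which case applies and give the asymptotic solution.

a=4, b=2, f(n)=37*n.
log_2(4) = 2 > 1.
Since f(n) = O(n^1) is polynomially smaller than n^2, Case 1 applies.
T(n) = Theta(n^2).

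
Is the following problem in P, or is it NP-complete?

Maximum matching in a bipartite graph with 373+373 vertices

This problem is in P: Hopcroft-Karp runs in O(E sqrt(V)).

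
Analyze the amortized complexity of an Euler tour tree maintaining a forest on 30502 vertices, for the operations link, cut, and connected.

An Euler tour tree stores each tree's Euler tour as a balanced BST keyed by tour position. On 30502 vertices: link concatenates two tours via O(1) splits/joins of size <= 2*30502 (O(log n)); cut splits the tour at the two occurrences of the edge (O(log n)); connected compares BST roots (O(log n) to find the root). All O(log n) amortized.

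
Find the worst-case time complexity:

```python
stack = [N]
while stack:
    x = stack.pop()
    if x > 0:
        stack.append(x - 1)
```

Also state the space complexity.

Time complexity: O(n).
Space complexity: O(1).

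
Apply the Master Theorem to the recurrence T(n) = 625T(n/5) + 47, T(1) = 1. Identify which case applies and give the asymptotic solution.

a=625, b=5, f(n)=47.
log_5(625) = 4 > 0.
Since f(n) = O(n^0) is polynomially smaller than n^4, Case 1 applies.
T(n) = Theta(n^4).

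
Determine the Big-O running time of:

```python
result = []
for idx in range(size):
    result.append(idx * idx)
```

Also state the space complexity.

Time complexity: O(n).
Space complexity: O(n).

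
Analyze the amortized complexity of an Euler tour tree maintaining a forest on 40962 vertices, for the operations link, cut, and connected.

An Euler tour tree stores each tree's Euler tour as a balanced BST keyed by tour position. On 40962 vertices: link concatenates two tours via O(1) splits/joins of size <= 2*40962 (O(log n)); cut splits the tour at the two occurrences of the edge (O(log n)); connected compares BST roots (O(log n) to find the root). All O(log n) amortized.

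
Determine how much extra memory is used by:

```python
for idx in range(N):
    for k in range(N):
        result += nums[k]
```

Space complexity: O(1).
Only a constant amount of auxiliary storage is used; nothing grows with n.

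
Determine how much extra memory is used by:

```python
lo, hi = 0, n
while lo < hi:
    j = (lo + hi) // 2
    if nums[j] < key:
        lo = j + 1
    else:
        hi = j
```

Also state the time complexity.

Space complexity: O(1).
Only a constant amount of auxiliary storage is used; nothing grows with n.
Time complexity: O(log n).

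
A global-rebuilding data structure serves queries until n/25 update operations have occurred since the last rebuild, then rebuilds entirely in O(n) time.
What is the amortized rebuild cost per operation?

The O(n) rebuild is triggered by n/25 operations, so each contributes O(n)/(n/25) = O(25) = O(1) to the rebuild cost.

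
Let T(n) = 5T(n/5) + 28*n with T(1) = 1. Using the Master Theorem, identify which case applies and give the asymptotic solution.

a=5, b=5, f(n)=28*n.
log_5(5) = 1, so n^(log_b(a)) = n.
f(n) = Theta(n), so Case 2 applies.
T(n) = Theta(n log n).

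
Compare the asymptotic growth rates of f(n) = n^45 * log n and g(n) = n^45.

f(n) = n^45 * log n grows faster: extra log n factor -> infinity.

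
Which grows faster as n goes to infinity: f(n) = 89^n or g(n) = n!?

g(n) = n! grows faster: n!/89^n -> infinity by Stirling.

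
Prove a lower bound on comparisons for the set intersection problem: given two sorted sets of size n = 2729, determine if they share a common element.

For two sorted arrays of size n = 2729, any correct algorithm must examine Omega(n) elements. If fewer are examined, an adversary places a common element in an unexamined gap. A merge-based scan achieves O(n), so the bound is tight.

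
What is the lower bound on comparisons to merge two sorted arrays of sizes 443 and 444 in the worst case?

Adversary: with |443 - 444| <= 1 the inputs can be fully interleaved so that every adjacent pair in the merged output comes from different arrays. Then each of the 886 adjacent pairs must be directly compared, or the algorithm cannot determine their relative order. Standard merge meets this bound.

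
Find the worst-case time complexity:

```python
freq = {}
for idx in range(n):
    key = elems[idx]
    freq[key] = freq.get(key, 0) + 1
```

Time complexity: O(n).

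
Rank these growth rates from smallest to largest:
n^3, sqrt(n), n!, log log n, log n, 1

Ordered by growth rate: 1 < log log n < log n < sqrt(n) < n^3 < n!.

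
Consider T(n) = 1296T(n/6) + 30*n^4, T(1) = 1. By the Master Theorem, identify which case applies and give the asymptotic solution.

a=1296, b=6, f(n)=30*n^4.
log_6(1296) = 4, so n^(log_b(a)) = n^4.
f(n) = Theta(n^4), so Case 2 applies.
T(n) = Theta(n^4 log n).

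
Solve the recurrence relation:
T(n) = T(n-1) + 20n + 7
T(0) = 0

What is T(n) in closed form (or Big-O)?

Dominant term in sum is 20*sum(i, i=1..n) = 20*n*(n+1)/2 = O(n^2).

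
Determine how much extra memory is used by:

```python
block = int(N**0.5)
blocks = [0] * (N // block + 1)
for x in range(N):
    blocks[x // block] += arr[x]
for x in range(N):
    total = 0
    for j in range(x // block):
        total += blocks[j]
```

Space complexity: O(sqrt(n)).
Storage scales with sqrt(n).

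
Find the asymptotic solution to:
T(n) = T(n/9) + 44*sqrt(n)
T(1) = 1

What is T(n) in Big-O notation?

Each level contributes sqrt(n/9^k). Geometric series with ratio 1/sqrt(9) < 1 sums to O(sqrt(n)).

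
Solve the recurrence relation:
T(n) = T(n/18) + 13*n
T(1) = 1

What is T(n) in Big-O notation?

Geometric series: 13*n*(1 + 1/18 + 1/18^2 + ...) = O(n). T(n) = O(n).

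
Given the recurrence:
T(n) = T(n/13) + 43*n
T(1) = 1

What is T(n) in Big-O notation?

Geometric series: 43*n*(1 + 1/13 + 1/13^2 + ...) = O(n). T(n) = O(n).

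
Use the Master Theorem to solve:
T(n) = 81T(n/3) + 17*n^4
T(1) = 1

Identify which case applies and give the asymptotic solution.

a=81, b=3, f(n)=17*n^4.
log_3(81) = 4, so n^(log_b(a)) = n^4.
f(n) = Theta(n^4), so Case 2 applies.
T(n) = Theta(n^4 log n).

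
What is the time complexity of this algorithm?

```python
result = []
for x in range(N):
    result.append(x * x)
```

Time complexity: O(n).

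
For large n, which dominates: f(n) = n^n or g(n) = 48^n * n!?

g(n) = 48^n * n! grows faster: by Stirling n! ~ sqrt(2 pi n)(n/e)^n, so 48^n n! / n^n ~ (48/e)^n sqrt(2 pi n) -> infinity since 48/e > 1.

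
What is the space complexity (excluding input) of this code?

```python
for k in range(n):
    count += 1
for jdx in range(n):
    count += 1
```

Space complexity: O(1).
Only a constant amount of auxiliary storage is used; nothing grows with n.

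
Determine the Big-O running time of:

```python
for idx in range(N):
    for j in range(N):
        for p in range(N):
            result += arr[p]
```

Time complexity: O(n^3).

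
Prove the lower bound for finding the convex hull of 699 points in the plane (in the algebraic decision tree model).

Reduction from sorting: given 699 numbers x_1,...,x_{699}, map x_i to the point (x_i, x_i^2) on the parabola y = x^2. All points are on the convex hull, and walking the hull gives them in sorted x-order. Since sorting requires Omega(n log n), so does planar convex hull.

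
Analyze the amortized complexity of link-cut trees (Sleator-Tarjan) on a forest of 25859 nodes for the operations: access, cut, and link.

Link-cut trees represent the forest using splay trees over preferred paths. With potential Phi = sum over nodes of log(size of virtual subtree), each access on 25859 nodes is O(log 25859) = O(log n) amortized by the splay-tree access lemma. Cut and link are O(1) plus one access.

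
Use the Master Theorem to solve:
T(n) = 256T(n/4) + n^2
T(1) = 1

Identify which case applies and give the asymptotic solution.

a=256, b=4, f(n)=n^2.
log_4(256) = 4 > 2.
Since f(n) = O(n^2) is polynomially smaller than n^4, Case 1 applies.
T(n) = Theta(n^4).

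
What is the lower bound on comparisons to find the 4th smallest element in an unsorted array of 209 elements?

Finding the 4th smallest of 209 elements requires Omega(n) comparisons. Every element must participate in at least one comparison; otherwise it could be the 4th smallest.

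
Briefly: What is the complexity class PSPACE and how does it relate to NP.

PSPACE is the class of problems solvable with polynomial space. NP is a subset of PSPACE (a poly-space machine can enumerate all certificates). PSPACE-complete problems include QBF (quantified Boolean formulas) and generalized games. It is unknown whether NP = PSPACE.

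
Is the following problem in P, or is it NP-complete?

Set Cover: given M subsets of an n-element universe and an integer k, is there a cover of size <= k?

This problem is NP-complete: one of Karp's 21 NP-complete problems (with k part of the input).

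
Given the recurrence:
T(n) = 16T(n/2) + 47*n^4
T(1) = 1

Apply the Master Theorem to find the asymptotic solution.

a=16, b=2, f(n)=47*n^4. log_2(16) = 4. Case 2: T(n) = O(n^4 log n).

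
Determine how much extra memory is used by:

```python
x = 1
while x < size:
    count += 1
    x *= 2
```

Space complexity: O(1).
Only a constant amount of auxiliary storage is used; nothing grows with n.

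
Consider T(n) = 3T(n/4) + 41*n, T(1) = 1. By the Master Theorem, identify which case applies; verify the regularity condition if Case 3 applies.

a=3, b=4, f(n)=41*n.
log_4(3) = 0.7925 < 1.
f(n) = Omega(n^(0.7925+epsilon)) for some epsilon > 0, so Case 3 is the candidate.
Regularity: a*f(n/b) = 3*41*(n/4)^1 = (3/4)*41*n^1 <= c*f(n) with c = 3/4 < 1. Satisfied.
Case 3: T(n) = Theta(n).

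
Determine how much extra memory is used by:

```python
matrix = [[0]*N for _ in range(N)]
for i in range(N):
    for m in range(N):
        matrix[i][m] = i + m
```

Space complexity: O(n^2).
A 2D structure of size n x n is allocated.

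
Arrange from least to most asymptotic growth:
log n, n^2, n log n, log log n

Ordered by growth rate: log log n < log n < n log n < n^2.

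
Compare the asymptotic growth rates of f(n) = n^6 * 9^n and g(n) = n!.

g(n) = n! grows faster: by Stirling n! ~ (n/e)^n sqrt(2*pi*n); (n/e)^n eventually dominates n^6 * 9^n.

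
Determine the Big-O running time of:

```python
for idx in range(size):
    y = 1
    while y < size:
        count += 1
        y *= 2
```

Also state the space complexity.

Time complexity: O(n log n).
Space complexity: O(1).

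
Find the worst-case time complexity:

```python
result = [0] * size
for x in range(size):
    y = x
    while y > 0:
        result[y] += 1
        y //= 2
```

Time complexity: O(n log n).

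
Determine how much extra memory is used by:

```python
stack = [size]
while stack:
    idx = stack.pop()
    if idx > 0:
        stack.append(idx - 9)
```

Space complexity: O(1).
Only a constant amount of auxiliary storage is used; nothing grows with n.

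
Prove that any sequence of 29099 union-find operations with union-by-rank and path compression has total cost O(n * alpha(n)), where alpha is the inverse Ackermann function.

Using Tarjan's analysis with rank-based potential function. Union-by-rank keeps tree height O(log n). Path compression flattens paths during find. For n = 29099 operations, total cost is O(n * alpha(n)), effectively O(n) since alpha grows incredibly slowly.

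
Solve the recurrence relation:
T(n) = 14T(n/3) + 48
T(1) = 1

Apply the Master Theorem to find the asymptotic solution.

a=14, b=3, f(n)=48. log_3(14) = 2.402. Case 1 of Master Theorem: T(n) = O(n^2.402).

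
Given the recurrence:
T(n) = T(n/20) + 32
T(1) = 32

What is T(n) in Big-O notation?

Each step divides n by 20 and adds 32. After log_20(n) steps, T(n) = O(log n).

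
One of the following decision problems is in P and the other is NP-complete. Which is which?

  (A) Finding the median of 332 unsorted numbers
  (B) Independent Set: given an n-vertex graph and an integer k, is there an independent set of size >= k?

(A) is P: linear-time selection (median-of-medians) runs in O(n).
(B) is NP-complete: complement of Clique (with k part of the input).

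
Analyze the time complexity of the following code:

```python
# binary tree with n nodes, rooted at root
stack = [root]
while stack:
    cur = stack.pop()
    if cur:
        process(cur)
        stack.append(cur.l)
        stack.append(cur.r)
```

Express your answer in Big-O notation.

Time complexity: O(n).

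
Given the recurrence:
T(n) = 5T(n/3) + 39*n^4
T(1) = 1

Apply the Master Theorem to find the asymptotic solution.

a=5, b=3, f(n)=39*n^4. log_3(5) = 1.465 < 4. Case 3: T(n) = O(n^4).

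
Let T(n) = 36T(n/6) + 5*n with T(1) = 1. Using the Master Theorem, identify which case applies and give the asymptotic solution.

a=36, b=6, f(n)=5*n.
log_6(36) = 2 > 1.
Since f(n) = O(n^1) is polynomially smaller than n^2, Case 1 applies.
T(n) = Theta(n^2).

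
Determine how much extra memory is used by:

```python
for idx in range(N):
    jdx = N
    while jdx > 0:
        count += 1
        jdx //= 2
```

Space complexity: O(1).
Only a constant amount of auxiliary storage is used; nothing grows with n.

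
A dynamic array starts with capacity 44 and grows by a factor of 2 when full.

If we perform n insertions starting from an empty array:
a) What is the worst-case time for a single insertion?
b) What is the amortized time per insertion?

(a) Worst-case single insertion: O(n) -- when the array is full at capacity c, the resize copies all c elements, and c can be Theta(n).
(b) Resizes happen at sizes 44, 88, 176, ... Total copy cost for n insertions: 44 + 88 + ... = O(n) (geometric series with ratio 1/2). Amortized cost per insertion: O(n)/n = O(1).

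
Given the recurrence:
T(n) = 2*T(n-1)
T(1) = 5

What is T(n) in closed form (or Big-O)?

Each step multiplies by 2. T(n) = T(1)*2^(n-1) = 5*2^(n-1).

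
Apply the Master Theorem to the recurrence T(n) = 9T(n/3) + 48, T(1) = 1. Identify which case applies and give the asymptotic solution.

a=9, b=3, f(n)=48.
log_3(9) = 2 > 0.
Since f(n) = O(n^0) is polynomially smaller than n^2, Case 1 applies.
T(n) = Theta(n^2).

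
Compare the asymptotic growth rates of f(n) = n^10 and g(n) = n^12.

g(n) = n^12 grows faster: n^12/n^10 = n^2 -> infinity.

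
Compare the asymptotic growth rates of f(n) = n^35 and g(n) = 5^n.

g(n) = 5^n grows faster: any exponential with base > 1 dominates every polynomial.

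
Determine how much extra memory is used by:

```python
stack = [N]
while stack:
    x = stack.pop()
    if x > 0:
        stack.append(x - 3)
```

Space complexity: O(1).
Only a constant amount of auxiliary storage is used; nothing grows with n.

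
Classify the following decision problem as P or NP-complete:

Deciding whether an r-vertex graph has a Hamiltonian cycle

This problem is NP-complete: one of Karp's 21 NP-complete problems.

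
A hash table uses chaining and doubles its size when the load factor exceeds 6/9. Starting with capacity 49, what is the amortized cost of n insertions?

Rehashing occurs when load exceeds 6/9. Total rehash cost is geometric series summing to O(n). Each insertion itself is O(1). Amortized: O(1).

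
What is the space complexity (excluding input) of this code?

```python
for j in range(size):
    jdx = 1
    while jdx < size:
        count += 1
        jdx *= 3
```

Space complexity: O(1).
Only a constant amount of auxiliary storage is used; nothing grows with n.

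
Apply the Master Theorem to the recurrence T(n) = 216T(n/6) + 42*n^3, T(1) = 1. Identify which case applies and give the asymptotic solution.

a=216, b=6, f(n)=42*n^3.
log_6(216) = 3, so n^(log_b(a)) = n^3.
f(n) = Theta(n^3), so Case 2 applies.
T(n) = Theta(n^3 log n).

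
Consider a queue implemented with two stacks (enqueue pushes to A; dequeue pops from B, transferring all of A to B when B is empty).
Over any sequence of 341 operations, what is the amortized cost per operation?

Each element is pushed to A once, popped once, pushed to B once, and popped once: 4 unit operations over its lifetime. Over 341 operations the total work is O(341). Amortized O(1) per enqueue/dequeue.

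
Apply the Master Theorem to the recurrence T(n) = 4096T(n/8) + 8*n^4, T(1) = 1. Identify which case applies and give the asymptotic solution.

a=4096, b=8, f(n)=8*n^4.
log_8(4096) = 4, so n^(log_b(a)) = n^4.
f(n) = Theta(n^4), so Case 2 applies.
T(n) = Theta(n^4 log n).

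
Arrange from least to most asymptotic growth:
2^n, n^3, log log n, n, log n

Ordered by growth rate: log log n < log n < n < n^3 < 2^n.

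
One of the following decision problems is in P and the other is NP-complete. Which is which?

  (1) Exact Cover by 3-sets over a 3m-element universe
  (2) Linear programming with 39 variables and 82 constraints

(1) is NP-complete: one of Karp's 21 NP-complete problems.
(2) is P: the ellipsoid and interior-point methods run in polynomial time.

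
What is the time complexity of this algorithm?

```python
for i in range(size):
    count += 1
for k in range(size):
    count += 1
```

Time complexity: O(n).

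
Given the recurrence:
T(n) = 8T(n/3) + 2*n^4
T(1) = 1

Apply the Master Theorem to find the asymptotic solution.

a=8, b=3, f(n)=2*n^4. log_3(8) = 1.893 < 4. Case 3: T(n) = O(n^4).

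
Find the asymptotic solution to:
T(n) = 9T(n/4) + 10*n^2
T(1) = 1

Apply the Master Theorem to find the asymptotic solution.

a=9, b=4, f(n)=10*n^2. log_4(9) = 1.585 < 2. Case 3: T(n) = O(n^2).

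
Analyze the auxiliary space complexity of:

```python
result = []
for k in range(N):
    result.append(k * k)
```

Space complexity: O(n).
Auxiliary storage grows linearly with the input size n in the worst case.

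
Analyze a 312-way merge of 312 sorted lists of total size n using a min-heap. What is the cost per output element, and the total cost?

Maintain a min-heap of size 312 holding the current head of each list. Each output step does one extract-min (O(log 312)) and one insert of that list's next element (O(log 312)). Each of the n elements passes through the heap exactly once, so the total cost is O(n log 312), i.e. O(log 312) per output element.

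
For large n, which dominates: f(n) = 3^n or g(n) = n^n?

g(n) = n^n grows faster: n^n / 3^n = (n/3)^n -> infinity once n > 3.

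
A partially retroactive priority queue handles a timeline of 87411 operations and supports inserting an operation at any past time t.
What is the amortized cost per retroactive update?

Partially retroactive priority queues (Demaine-Iacono-Langerman) allow updates at past times with queries only at the present. With a balanced BST over the m = 87411 timeline events tracking bridges, each retroactive insert or delete is O(log m) amortized.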